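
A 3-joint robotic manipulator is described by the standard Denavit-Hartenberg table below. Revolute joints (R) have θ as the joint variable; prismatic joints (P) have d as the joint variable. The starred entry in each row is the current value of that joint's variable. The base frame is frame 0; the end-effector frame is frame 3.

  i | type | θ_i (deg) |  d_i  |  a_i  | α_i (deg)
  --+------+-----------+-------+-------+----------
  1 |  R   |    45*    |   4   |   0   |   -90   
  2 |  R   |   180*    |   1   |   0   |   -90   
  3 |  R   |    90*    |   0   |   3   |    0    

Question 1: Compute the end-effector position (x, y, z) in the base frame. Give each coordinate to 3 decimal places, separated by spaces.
1.414 -1.414 4.000

after link 1: o_1 = (0.0000, 0.0000, 4.0000)
after link 2: o_2 = (-0.7071, 0.7071, 4.0000)
after link 3: o_3 = (1.4142, -1.4142, 4.0000)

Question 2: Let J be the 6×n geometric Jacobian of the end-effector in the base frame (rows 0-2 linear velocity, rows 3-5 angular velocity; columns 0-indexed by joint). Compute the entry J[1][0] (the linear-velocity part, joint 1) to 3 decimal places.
axis z_0 = ẑ; lever o_n−o_0 = (1.4142,-1.4142,4.0000)
cross product → J_v[:, 0] = (1.4142,1.4142,-0.0000)
J_ω[:, 0] = z_0
entry J[1][0] = 1.4142

1.414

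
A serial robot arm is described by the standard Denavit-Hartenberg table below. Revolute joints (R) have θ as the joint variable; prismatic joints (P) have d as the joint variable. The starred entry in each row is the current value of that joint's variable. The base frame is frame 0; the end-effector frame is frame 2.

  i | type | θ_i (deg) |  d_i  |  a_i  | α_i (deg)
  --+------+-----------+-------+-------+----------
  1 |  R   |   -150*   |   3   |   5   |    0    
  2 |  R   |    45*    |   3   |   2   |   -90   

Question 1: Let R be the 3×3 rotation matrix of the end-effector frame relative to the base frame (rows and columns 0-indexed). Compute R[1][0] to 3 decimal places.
-0.966

End-effector x-axis (col 0 of R) = (-0.2588,-0.9659,0.0000)
R[1][0] = -0.9659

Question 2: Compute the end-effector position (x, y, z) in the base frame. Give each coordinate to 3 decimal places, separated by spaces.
after link 1: o_1 = (-4.3301, -2.5000, 3.0000)
after link 2: o_2 = (-4.8478, -4.4319, 6.0000)

-4.848 -4.432 6.000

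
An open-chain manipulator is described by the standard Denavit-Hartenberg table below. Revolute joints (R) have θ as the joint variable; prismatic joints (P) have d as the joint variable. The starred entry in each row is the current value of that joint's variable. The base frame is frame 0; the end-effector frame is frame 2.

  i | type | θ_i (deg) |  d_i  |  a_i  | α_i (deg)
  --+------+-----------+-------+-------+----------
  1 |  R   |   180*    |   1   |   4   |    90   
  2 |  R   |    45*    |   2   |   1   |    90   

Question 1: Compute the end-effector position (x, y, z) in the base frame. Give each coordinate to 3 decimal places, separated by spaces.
after link 1: o_1 = (-4.0000, 0.0000, 1.0000)
after link 2: o_2 = (-4.7071, 2.0000, 1.7071)

-4.707 2.000 1.707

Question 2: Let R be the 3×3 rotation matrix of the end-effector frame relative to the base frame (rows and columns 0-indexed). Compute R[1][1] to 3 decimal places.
1.000

End-effector y-axis (col 1 of R) = (0.0000,1.0000,0.0000)
R[1][1] = 1.0000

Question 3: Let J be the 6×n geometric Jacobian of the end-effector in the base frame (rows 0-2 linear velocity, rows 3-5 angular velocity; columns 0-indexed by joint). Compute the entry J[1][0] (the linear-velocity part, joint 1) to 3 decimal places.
axis z_0 = ẑ; lever o_n−o_0 = (-4.7071,2.0000,1.7071)
cross product → J_v[:, 0] = (-2.0000,-4.7071,0.0000)
J_ω[:, 0] = z_0
entry J[1][0] = -4.7071

-4.707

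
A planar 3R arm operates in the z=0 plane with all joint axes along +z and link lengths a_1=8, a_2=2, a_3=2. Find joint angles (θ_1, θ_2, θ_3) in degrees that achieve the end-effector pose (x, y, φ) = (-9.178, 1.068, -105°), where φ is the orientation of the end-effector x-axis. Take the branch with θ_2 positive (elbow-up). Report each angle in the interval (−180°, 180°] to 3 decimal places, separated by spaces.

wrist centre = target − a_3·(cos φ, sin φ) = (-8.6604, 2.9999)
cos θ_2 = (84.0010−8²−2²)/(2·8·2) = 0.5000; θ_2 = 59.9980° (elbow-up)
β = atan2(2.9999,-8.6604) = 160.8945°; ψ = atan2(1.7320,9.0001) = 10.8931°
θ_1 = β − ψ = 150.0014°
θ_3 = φ − θ_1 − θ_2 = 45.0006° (wrapped to (-180°,180°])

150.001 59.998 45.001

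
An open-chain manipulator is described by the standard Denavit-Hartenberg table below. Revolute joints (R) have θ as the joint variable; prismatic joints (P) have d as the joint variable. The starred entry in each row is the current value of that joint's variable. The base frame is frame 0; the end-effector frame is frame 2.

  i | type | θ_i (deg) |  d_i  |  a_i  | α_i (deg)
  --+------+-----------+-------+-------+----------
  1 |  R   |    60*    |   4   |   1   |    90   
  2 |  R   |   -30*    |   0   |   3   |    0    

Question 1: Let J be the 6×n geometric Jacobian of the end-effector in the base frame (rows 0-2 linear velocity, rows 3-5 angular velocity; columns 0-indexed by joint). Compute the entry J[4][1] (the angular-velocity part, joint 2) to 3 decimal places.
axis z_1 = (0.8660,-0.5000,0.0000); lever o_n−o_1 = (1.2990,2.2500,-1.5000)
cross product → J_v[:, 1] = (0.7500,1.2990,2.5981)
J_ω[:, 1] = z_1
entry J[4][1] = -0.5000

-0.500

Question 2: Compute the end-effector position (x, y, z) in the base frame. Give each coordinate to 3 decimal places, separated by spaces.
after link 1: o_1 = (0.5000, 0.8660, 4.0000)
after link 2: o_2 = (1.7990, 3.1160, 2.5000)

1.799 3.116 2.500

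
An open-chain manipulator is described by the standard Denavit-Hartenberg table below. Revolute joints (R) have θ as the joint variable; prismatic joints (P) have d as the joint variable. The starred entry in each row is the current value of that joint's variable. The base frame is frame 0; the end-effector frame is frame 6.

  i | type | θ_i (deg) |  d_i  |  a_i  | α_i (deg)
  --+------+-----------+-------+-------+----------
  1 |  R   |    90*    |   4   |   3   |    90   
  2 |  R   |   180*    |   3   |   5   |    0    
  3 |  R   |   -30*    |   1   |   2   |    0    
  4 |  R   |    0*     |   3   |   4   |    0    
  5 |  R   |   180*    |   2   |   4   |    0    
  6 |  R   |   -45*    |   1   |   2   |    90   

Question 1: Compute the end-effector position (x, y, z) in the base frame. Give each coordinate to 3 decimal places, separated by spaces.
10.000 -3.214 3.068

after link 1: o_1 = (0.0000, 3.0000, 4.0000)
after link 2: o_2 = (3.0000, -2.0000, 4.0000)
after link 3: o_3 = (4.0000, -3.7321, 5.0000)
after link 4: o_4 = (7.0000, -7.1962, 7.0000)
after link 5: o_5 = (9.0000, -3.7321, 5.0000)
after link 6: o_6 = (10.0000, -3.2144, 3.0681)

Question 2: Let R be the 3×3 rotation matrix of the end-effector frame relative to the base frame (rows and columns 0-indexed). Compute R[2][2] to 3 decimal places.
-0.259

End-effector z-axis (col 2 of R) = (0.0000,-0.9659,-0.2588)
R[2][2] = -0.2588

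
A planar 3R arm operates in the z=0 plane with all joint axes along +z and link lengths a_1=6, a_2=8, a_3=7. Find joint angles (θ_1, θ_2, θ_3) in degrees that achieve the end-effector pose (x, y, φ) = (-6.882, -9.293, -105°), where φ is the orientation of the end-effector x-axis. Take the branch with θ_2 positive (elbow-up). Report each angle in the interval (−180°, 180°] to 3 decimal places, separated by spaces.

wrist centre = target − a_3·(cos φ, sin φ) = (-5.0703, -2.5315)
cos θ_2 = (32.1162−6²−8²)/(2·6·8) = -0.7071; θ_2 = 135.0013° (elbow-up)
β = atan2(-2.5315,-5.0703) = -153.4676°; ψ = atan2(5.6567,0.3430) = 86.5299°
θ_1 = β − ψ = -239.9975°
θ_3 = φ − θ_1 − θ_2 = -0.0038° (wrapped to (-180°,180°])

120.002 135.001 -0.004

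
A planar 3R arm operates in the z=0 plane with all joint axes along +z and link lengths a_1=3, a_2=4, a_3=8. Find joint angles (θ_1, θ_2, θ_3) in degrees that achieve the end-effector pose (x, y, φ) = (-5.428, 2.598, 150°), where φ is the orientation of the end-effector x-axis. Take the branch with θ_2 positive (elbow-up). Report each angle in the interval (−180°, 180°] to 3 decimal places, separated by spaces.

-146.121 149.996 146.125

wrist centre = target − a_3·(cos φ, sin φ) = (1.5002, -1.4020)
cos θ_2 = (4.2162−3²−4²)/(2·3·4) = -0.8660; θ_2 = 149.9961° (elbow-up)
β = atan2(-1.4020,1.5002) = -43.0620°; ψ = atan2(2.0002,-0.4640) = 103.0591°
θ_1 = β − ψ = -146.1211°
θ_3 = φ − θ_1 − θ_2 = 146.1250° (wrapped to (-180°,180°])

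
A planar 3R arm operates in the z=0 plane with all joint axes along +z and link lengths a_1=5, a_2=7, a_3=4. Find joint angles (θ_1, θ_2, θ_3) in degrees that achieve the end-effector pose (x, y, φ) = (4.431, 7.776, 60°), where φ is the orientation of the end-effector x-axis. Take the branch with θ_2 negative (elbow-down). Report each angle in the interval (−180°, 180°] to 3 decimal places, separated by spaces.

150.005 -135.000 44.995

wrist centre = target − a_3·(cos φ, sin φ) = (2.4310, 4.3119)
cos θ_2 = (24.5022−5²−7²)/(2·5·7) = -0.7071; θ_2 = -135.0003° (elbow-down)
β = atan2(4.3119,2.4310) = 60.5862°; ψ = atan2(-4.9497,0.0502) = -89.4187°
θ_1 = β − ψ = 150.0048°
θ_3 = φ − θ_1 − θ_2 = 44.9955° (wrapped to (-180°,180°])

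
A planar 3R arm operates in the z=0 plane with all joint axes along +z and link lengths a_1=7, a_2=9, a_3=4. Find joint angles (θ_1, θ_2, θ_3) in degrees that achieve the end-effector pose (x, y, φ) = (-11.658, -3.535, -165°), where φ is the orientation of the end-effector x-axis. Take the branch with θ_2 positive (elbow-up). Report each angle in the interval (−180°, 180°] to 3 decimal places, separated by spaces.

125.565 120.000 -50.565

wrist centre = target − a_3·(cos φ, sin φ) = (-7.7943, -2.4997)
cos θ_2 = (66.9997−7²−9²)/(2·7·9) = -0.5000; θ_2 = 120.0002° (elbow-up)
β = atan2(-2.4997,-7.7943) = -162.2183°; ψ = atan2(7.7942,2.5000) = 72.2165°
θ_1 = β − ψ = -234.4348°
θ_3 = φ − θ_1 − θ_2 = -50.5654° (wrapped to (-180°,180°])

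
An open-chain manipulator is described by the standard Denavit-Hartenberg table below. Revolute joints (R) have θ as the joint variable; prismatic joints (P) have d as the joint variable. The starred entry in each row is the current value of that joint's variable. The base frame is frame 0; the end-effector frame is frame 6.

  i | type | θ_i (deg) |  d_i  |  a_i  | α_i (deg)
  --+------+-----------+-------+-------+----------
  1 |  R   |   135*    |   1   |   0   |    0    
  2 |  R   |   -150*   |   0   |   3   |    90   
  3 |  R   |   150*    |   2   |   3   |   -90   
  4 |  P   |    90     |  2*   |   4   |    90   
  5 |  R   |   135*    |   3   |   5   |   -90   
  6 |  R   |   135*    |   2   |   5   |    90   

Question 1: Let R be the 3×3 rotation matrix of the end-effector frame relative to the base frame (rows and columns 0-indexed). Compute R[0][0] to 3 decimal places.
End-effector x-axis (col 0 of R) = (0.9624,0.2598,0.0795)
R[0][0] = 0.9624

0.962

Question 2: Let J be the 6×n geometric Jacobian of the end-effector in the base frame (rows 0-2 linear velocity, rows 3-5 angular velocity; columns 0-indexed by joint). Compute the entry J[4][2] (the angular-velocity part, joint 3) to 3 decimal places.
-0.966

axis z_2 = (-0.2588,-0.9659,0.0000); lever o_n−o_2 = (-2.9610,0.3278,-0.1719)
cross product → J_v[:, 2] = (0.1660,-0.0445,-2.9450)
J_ω[:, 2] = z_2
entry J[4][2] = -0.9659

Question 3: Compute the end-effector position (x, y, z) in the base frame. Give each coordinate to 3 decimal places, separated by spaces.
-0.063 -0.449 0.828

after link 1: o_1 = (0.0000, 0.0000, 1.0000)
after link 2: o_2 = (2.8978, -0.7765, 1.0000)
after link 3: o_3 = (-0.1294, -2.0359, 2.5000)
after link 4: o_4 = (-0.0601, 2.0866, 0.7679)
after link 5: o_5 = (-5.1922, -0.1985, -0.7939)
after link 6: o_6 = (-0.0632, -0.4487, 0.8281)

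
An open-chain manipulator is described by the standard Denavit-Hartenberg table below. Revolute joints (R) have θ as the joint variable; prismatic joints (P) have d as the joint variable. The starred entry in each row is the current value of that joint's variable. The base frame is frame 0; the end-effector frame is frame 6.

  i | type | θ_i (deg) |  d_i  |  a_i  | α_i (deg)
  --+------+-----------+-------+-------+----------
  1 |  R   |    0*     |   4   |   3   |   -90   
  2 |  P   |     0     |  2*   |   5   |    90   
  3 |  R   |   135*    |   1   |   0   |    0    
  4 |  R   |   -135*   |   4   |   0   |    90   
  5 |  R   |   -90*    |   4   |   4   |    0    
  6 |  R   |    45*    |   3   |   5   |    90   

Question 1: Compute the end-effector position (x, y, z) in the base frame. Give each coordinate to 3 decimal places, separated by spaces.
11.536 -5.000 1.464

after link 1: o_1 = (3.0000, 0.0000, 4.0000)
after link 2: o_2 = (8.0000, 2.0000, 4.0000)
after link 3: o_3 = (8.0000, 2.0000, 5.0000)
after link 4: o_4 = (8.0000, 2.0000, 9.0000)
after link 5: o_5 = (8.0000, -2.0000, 5.0000)
after link 6: o_6 = (11.5355, -5.0000, 1.4645)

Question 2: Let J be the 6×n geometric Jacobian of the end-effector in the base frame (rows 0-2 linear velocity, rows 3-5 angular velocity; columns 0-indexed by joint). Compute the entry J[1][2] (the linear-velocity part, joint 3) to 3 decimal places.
axis z_2 = (0.0000,0.0000,1.0000); lever o_n−o_2 = (3.5355,-7.0000,-2.5355)
cross product → J_v[:, 2] = (7.0000,3.5355,-0.0000)
J_ω[:, 2] = z_2
entry J[1][2] = 3.5355

3.536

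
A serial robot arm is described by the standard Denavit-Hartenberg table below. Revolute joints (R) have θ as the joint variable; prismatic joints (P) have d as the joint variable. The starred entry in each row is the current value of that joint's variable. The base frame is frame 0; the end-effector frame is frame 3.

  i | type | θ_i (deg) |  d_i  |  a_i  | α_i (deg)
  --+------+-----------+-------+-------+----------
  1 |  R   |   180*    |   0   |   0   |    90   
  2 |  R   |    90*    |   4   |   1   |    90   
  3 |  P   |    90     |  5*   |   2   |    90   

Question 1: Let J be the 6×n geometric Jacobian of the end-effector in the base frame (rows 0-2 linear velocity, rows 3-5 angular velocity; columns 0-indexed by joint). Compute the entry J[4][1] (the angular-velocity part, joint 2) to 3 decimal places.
1.000

axis z_1 = (0.0000,1.0000,0.0000); lever o_n−o_1 = (-5.0000,6.0000,1.0000)
cross product → J_v[:, 1] = (1.0000,-0.0000,5.0000)
J_ω[:, 1] = z_1
entry J[4][1] = 1.0000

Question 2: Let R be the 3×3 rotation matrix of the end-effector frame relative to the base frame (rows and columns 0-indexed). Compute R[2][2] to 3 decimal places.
1.000

End-effector z-axis (col 2 of R) = (-0.0000,-0.0000,1.0000)
R[2][2] = 1.0000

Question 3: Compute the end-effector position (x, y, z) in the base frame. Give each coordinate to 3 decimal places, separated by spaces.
after link 1: o_1 = (0.0000, 0.0000, 0.0000)
after link 2: o_2 = (0.0000, 4.0000, 1.0000)
after link 3: o_3 = (-5.0000, 6.0000, 1.0000)

-5.000 6.000 1.000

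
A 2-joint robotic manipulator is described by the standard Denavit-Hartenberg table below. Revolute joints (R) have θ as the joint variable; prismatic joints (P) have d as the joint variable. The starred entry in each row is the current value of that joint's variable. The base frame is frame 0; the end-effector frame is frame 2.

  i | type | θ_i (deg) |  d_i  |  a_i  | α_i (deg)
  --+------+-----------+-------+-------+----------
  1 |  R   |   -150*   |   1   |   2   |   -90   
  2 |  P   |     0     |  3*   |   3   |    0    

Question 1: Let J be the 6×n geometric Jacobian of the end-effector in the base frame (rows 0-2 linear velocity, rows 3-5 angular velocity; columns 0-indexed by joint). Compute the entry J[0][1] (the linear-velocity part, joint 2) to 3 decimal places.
0.500

prismatic axis z_1 = (0.5000,-0.8660,0.0000)
J_v[:, 1] = z_1; J_ω[:, 1] = (0,0,0)
entry J[0][1] = 0.5000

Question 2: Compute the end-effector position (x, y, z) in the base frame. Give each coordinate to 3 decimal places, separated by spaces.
-2.830 -5.098 1.000

after link 1: o_1 = (-1.7321, -1.0000, 1.0000)
after link 2: o_2 = (-2.8301, -5.0981, 1.0000)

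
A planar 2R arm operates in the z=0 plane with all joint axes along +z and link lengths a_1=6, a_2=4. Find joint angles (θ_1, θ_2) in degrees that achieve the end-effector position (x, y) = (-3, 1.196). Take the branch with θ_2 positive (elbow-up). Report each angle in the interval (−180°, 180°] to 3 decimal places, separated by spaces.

120.003 150.001

cos θ_2 = (10.4304−6²−4²)/(2·6·4) = -0.8660; θ_2 = 150.0009° (elbow-up)
β = atan2(1.1960,-3.0000) = 158.2645°; ψ = atan2(1.9999,2.5359) = 38.2616°
θ_1 = β − ψ = 120.0029°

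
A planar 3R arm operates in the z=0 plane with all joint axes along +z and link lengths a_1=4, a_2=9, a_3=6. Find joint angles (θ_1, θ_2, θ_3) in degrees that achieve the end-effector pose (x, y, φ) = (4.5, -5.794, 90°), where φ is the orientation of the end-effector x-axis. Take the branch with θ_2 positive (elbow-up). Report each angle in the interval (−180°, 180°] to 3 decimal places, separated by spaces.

wrist centre = target − a_3·(cos φ, sin φ) = (4.5000, -11.7940)
cos θ_2 = (159.3484−4²−9²)/(2·4·9) = 0.8660; θ_2 = 30.0086° (elbow-up)
β = atan2(-11.7940,4.5000) = -69.1156°; ψ = atan2(4.5012,11.7936) = 20.8900°
θ_1 = β − ψ = -90.0057°
θ_3 = φ − θ_1 − θ_2 = 149.9971° (wrapped to (-180°,180°])

-90.006 30.009 149.997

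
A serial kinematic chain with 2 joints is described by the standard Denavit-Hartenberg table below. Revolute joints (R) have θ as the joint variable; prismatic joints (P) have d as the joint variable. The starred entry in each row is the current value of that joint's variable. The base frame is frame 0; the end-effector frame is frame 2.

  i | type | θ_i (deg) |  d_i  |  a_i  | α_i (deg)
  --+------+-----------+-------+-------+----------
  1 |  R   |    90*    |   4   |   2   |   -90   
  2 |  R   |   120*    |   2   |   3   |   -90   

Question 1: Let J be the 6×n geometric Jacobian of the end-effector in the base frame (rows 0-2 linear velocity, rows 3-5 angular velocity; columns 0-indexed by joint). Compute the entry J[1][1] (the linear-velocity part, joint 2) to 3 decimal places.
-2.598

axis z_1 = (-1.0000,0.0000,0.0000); lever o_n−o_1 = (-2.0000,-1.5000,-2.5981)
cross product → J_v[:, 1] = (-0.0000,-2.5981,1.5000)
J_ω[:, 1] = z_1
entry J[1][1] = -2.5981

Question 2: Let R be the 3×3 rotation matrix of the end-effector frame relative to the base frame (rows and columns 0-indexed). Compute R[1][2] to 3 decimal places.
End-effector z-axis (col 2 of R) = (-0.0000,-0.8660,0.5000)
R[1][2] = -0.8660

-0.866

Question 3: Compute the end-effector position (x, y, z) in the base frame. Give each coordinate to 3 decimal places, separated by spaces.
-2.000 0.500 1.402

after link 1: o_1 = (0.0000, 2.0000, 4.0000)
after link 2: o_2 = (-2.0000, 0.5000, 1.4019)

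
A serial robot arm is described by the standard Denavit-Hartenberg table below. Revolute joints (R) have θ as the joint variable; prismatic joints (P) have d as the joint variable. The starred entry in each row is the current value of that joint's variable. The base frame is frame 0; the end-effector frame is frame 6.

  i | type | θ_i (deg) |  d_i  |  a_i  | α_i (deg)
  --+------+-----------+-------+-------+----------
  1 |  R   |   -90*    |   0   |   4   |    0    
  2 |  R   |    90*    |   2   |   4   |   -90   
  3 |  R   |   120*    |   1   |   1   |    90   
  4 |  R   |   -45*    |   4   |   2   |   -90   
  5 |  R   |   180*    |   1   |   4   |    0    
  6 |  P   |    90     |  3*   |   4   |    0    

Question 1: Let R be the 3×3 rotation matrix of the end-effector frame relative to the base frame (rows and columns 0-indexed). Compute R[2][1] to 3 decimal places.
End-effector y-axis (col 1 of R) = (-0.3536,-0.7071,-0.6124)
R[2][1] = -0.6124

-0.612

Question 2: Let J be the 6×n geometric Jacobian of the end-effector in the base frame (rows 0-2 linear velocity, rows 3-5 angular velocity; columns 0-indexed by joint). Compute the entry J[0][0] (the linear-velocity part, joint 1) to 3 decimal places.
-1.243

axis z_0 = ẑ; lever o_n−o_0 = (9.7211,1.2426,-4.0908)
cross product → J_v[:, 0] = (-1.2426,9.7211,0.0000)
J_ω[:, 0] = z_0
entry J[0][0] = -1.2426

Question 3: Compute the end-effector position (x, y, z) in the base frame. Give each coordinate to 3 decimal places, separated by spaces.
after link 1: o_1 = (0.0000, -4.0000, 0.0000)
after link 2: o_2 = (4.0000, -4.0000, 2.0000)
after link 3: o_3 = (3.5000, -3.0000, 1.1340)
after link 4: o_4 = (6.2570, -4.4142, -2.0908)
after link 5: o_5 = (7.3177, -0.8787, -0.2537)
after link 6: o_6 = (9.7211, 1.2426, -4.0908)

9.721 1.243 -4.091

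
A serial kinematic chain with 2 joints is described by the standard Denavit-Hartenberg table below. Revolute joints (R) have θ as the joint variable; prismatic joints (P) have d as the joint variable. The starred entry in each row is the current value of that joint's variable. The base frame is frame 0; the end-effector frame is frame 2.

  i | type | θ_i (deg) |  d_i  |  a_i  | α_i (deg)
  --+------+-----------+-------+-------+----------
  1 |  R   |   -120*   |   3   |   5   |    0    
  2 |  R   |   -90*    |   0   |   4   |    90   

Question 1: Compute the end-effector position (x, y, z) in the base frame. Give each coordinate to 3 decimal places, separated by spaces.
after link 1: o_1 = (-2.5000, -4.3301, 3.0000)
after link 2: o_2 = (-5.9641, -2.3301, 3.0000)

-5.964 -2.330 3.000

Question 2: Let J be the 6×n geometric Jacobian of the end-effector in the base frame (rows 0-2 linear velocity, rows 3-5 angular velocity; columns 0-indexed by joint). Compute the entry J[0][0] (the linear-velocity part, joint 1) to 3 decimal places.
axis z_0 = ẑ; lever o_n−o_0 = (-5.9641,-2.3301,3.0000)
cross product → J_v[:, 0] = (2.3301,-5.9641,0.0000)
J_ω[:, 0] = z_0
entry J[0][0] = 2.3301

2.330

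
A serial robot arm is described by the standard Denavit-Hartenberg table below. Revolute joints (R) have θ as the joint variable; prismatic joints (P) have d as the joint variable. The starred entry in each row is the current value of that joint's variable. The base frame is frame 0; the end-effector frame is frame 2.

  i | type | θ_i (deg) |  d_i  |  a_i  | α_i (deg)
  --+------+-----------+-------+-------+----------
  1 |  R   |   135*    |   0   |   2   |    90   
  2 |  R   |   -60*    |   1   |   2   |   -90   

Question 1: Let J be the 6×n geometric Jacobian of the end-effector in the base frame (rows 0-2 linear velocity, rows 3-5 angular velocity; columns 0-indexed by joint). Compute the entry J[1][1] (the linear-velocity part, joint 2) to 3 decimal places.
axis z_1 = (0.7071,0.7071,0.0000); lever o_n−o_1 = (0.0000,1.4142,-1.7321)
cross product → J_v[:, 1] = (-1.2247,1.2247,1.0000)
J_ω[:, 1] = z_1
entry J[1][1] = 1.2247

1.225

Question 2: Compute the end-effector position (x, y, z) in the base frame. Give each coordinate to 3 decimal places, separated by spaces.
-1.414 2.828 -1.732

after link 1: o_1 = (-1.4142, 1.4142, 0.0000)
after link 2: o_2 = (-1.4142, 2.8284, -1.7321)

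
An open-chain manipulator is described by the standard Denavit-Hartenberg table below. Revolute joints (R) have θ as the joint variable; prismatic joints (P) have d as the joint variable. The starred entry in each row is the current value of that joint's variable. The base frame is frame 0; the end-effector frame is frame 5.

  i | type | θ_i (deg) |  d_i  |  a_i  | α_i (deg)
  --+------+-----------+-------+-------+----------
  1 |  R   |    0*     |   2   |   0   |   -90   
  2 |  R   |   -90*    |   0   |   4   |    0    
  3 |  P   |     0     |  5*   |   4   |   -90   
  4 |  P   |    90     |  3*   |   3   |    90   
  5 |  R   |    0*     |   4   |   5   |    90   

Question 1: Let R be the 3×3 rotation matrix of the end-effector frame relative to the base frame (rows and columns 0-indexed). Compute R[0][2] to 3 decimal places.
End-effector z-axis (col 2 of R) = (-1.0000,-0.0000,0.0000)
R[0][2] = -1.0000

-1.000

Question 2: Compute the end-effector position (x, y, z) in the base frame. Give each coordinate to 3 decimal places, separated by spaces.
after link 1: o_1 = (0.0000, 0.0000, 2.0000)
after link 2: o_2 = (0.0000, -0.0000, 6.0000)
after link 3: o_3 = (0.0000, 5.0000, 10.0000)
after link 4: o_4 = (3.0000, 2.0000, 10.0000)
after link 5: o_5 = (3.0000, -3.0000, 14.0000)

3.000 -3.000 14.000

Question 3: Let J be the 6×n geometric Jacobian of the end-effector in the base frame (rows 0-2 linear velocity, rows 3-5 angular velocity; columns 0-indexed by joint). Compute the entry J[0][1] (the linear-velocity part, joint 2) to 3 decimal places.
axis z_1 = (0.0000,1.0000,0.0000); lever o_n−o_1 = (3.0000,-3.0000,12.0000)
cross product → J_v[:, 1] = (12.0000,0.0000,-3.0000)
J_ω[:, 1] = z_1
entry J[0][1] = 12.0000

12.000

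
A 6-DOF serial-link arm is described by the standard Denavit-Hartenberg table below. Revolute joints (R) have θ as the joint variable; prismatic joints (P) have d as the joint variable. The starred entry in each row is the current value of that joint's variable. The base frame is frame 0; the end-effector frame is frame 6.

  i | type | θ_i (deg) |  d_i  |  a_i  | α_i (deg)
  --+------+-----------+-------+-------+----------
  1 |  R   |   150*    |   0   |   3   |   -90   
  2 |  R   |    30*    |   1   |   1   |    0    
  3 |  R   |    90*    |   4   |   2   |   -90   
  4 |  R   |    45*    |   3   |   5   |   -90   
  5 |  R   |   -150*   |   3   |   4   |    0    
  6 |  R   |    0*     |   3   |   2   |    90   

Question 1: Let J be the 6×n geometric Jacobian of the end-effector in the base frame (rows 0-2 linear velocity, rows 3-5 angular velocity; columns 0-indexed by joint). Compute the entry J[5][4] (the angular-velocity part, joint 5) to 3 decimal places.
axis z_4 = (0.0474,0.7891,0.6124); lever o_n−o_4 = (-0.8939,1.1724,8.3562)
cross product → J_v[:, 4] = (5.8763,-0.9432,0.7610)
J_ω[:, 4] = z_4
entry J[5][4] = 0.6124

0.612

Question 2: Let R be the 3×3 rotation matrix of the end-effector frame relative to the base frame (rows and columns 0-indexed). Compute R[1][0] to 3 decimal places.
-0.594

End-effector x-axis (col 0 of R) = (-0.1964,-0.5937,0.7803)
R[1][0] = -0.5937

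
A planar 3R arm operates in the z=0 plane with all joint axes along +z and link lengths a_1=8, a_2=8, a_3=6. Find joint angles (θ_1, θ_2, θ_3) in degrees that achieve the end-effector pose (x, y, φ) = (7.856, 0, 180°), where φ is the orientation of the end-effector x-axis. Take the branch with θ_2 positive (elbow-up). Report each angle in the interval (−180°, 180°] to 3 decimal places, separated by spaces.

wrist centre = target − a_3·(cos φ, sin φ) = (13.8560, -0.0000)
cos θ_2 = (191.9887−8²−8²)/(2·8·8) = 0.4999; θ_2 = 60.0058° (elbow-up)
β = atan2(-0.0000,13.8560) = -0.0000°; ψ = atan2(6.9286,11.9993) = 30.0029°
θ_1 = β − ψ = -30.0029°
θ_3 = φ − θ_1 − θ_2 = 149.9971° (wrapped to (-180°,180°])

-30.003 60.006 149.997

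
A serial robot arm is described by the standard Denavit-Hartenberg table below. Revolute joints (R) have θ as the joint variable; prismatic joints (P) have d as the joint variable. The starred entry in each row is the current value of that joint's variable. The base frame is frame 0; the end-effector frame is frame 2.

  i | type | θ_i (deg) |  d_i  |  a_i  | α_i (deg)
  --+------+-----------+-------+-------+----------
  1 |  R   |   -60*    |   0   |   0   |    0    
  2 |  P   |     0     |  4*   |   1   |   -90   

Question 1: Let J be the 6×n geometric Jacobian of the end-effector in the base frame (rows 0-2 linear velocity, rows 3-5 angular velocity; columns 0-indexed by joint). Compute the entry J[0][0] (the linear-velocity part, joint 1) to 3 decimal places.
0.866

axis z_0 = ẑ; lever o_n−o_0 = (0.5000,-0.8660,4.0000)
cross product → J_v[:, 0] = (0.8660,0.5000,-0.0000)
J_ω[:, 0] = z_0
entry J[0][0] = 0.8660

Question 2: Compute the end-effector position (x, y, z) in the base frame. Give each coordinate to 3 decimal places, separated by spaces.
0.500 -0.866 4.000

after link 1: o_1 = (0.0000, 0.0000, 0.0000)
after link 2: o_2 = (0.5000, -0.8660, 4.0000)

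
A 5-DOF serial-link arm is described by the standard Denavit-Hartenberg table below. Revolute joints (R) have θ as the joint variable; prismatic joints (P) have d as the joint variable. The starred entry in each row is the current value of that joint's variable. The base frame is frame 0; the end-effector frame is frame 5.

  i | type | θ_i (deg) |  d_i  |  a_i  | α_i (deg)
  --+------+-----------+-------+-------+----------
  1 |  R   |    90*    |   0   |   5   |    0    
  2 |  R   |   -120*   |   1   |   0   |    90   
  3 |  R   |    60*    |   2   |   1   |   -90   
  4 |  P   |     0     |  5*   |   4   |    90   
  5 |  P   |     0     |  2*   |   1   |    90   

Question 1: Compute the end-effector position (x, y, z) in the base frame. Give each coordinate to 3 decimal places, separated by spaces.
after link 1: o_1 = (0.0000, 5.0000, 0.0000)
after link 2: o_2 = (0.0000, 5.0000, 1.0000)
after link 3: o_3 = (-0.5670, 3.0179, 1.8660)
after link 4: o_4 = (-2.5849, 4.1830, 7.8301)
after link 5: o_5 = (-3.1519, 2.2010, 8.6962)

-3.152 2.201 8.696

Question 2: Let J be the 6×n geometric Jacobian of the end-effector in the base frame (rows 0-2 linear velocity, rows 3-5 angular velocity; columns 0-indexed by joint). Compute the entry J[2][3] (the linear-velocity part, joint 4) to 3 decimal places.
prismatic axis z_3 = (-0.7500,0.4330,0.5000)
J_v[:, 3] = z_3; J_ω[:, 3] = (0,0,0)
entry J[2][3] = 0.5000

0.500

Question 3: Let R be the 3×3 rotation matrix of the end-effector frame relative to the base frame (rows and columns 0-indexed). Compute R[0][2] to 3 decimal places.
0.750

End-effector z-axis (col 2 of R) = (0.7500,-0.4330,-0.5000)
R[0][2] = 0.7500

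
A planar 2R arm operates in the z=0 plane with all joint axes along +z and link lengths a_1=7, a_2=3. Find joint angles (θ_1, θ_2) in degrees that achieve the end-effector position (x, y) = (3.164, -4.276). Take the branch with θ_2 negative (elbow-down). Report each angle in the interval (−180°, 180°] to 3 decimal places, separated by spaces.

-30.003 -135.012

cos θ_2 = (28.2951−7²−3²)/(2·7·3) = -0.7073; θ_2 = -135.0124° (elbow-down)
β = atan2(-4.2760,3.1640) = -53.5006°; ψ = atan2(-2.1209,4.8782) = -23.4975°
θ_1 = β − ψ = -30.0031°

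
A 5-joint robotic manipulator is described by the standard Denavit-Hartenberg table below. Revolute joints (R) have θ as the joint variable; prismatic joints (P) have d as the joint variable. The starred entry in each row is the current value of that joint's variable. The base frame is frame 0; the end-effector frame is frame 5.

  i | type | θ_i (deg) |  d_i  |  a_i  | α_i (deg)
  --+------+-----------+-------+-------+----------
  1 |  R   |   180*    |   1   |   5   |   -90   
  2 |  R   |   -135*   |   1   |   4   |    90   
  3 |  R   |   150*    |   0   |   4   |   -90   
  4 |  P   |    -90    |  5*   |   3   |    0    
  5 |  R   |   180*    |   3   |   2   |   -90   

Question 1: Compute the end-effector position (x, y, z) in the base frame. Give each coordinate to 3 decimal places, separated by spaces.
after link 1: o_1 = (-5.0000, 0.0000, 1.0000)
after link 2: o_2 = (-2.1716, -1.0000, 3.8284)
after link 3: o_3 = (-4.6211, -3.0000, 1.3789)
after link 4: o_4 = (-4.2675, 1.3301, -2.5101)
after link 5: o_5 = (-6.7424, 3.9282, -2.1566)

-6.742 3.928 -2.157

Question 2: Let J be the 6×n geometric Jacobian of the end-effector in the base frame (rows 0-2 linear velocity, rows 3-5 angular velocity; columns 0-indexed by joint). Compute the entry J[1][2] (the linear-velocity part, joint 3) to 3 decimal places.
7.464

axis z_2 = (0.7071,-0.0000,-0.7071); lever o_n−o_2 = (-4.5708,4.9282,-5.9850)
cross product → J_v[:, 2] = (3.4848,7.4641,3.4848)
J_ω[:, 2] = z_2
entry J[1][2] = 7.4641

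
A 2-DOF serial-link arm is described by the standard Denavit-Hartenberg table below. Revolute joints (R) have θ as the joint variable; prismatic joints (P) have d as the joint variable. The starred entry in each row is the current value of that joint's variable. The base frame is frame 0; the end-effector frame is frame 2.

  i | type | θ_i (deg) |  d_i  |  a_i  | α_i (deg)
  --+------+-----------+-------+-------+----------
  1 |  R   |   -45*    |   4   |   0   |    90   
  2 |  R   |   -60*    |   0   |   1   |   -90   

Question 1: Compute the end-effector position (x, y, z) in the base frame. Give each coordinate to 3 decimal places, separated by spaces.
after link 1: o_1 = (0.0000, 0.0000, 4.0000)
after link 2: o_2 = (0.3536, -0.3536, 3.1340)

0.354 -0.354 3.134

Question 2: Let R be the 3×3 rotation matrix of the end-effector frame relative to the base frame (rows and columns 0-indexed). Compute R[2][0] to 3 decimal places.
End-effector x-axis (col 0 of R) = (0.3536,-0.3536,-0.8660)
R[2][0] = -0.8660

-0.866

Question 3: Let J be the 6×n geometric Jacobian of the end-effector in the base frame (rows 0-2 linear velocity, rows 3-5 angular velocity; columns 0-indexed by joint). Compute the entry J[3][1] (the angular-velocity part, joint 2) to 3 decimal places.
-0.707

axis z_1 = (-0.7071,-0.7071,0.0000); lever o_n−o_1 = (0.3536,-0.3536,-0.8660)
cross product → J_v[:, 1] = (0.6124,-0.6124,0.5000)
J_ω[:, 1] = z_1
entry J[3][1] = -0.7071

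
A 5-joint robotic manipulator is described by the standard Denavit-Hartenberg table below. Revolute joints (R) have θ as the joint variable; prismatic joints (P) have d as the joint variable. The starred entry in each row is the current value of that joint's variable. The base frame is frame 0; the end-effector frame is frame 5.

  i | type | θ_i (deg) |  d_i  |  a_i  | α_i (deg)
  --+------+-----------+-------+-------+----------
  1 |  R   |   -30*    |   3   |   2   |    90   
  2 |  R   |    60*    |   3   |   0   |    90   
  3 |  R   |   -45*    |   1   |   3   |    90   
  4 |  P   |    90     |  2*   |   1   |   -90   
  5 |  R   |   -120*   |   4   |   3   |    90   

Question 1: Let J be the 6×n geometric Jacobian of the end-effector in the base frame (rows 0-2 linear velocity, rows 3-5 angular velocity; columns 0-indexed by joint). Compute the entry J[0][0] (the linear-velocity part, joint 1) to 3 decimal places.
0.622

axis z_0 = ẑ; lever o_n−o_0 = (0.1651,-0.6216,-0.6781)
cross product → J_v[:, 0] = (0.6216,0.1651,-0.0000)
J_ω[:, 0] = z_0
entry J[0][0] = 0.6216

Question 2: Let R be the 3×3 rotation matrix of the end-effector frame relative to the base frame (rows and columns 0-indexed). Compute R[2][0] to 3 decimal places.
-0.280

End-effector x-axis (col 0 of R) = (-0.3340,0.8999,-0.2803)
R[2][0] = -0.2803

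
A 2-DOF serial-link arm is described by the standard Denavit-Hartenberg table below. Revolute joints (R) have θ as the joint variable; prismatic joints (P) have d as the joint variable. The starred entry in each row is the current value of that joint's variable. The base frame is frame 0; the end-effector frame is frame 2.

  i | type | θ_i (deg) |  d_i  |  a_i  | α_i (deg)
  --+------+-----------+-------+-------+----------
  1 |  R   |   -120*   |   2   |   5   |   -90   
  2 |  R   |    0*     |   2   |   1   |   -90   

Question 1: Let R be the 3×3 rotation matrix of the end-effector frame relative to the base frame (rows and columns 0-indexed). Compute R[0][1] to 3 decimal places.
End-effector y-axis (col 1 of R) = (-0.8660,0.5000,-0.0000)
R[0][1] = -0.8660

-0.866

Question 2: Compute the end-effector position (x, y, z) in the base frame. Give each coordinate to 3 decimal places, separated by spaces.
after link 1: o_1 = (-2.5000, -4.3301, 2.0000)
after link 2: o_2 = (-1.2679, -6.1962, 2.0000)

-1.268 -6.196 2.000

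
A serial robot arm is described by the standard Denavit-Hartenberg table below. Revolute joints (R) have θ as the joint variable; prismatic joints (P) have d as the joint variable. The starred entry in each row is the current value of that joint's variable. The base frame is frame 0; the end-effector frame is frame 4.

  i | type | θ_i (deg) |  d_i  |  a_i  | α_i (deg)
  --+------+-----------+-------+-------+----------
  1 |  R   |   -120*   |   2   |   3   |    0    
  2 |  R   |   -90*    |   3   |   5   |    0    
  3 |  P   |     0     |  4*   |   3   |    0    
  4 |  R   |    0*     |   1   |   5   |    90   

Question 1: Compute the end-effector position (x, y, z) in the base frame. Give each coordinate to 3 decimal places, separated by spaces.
-12.758 3.902 10.000

after link 1: o_1 = (-1.5000, -2.5981, 2.0000)
after link 2: o_2 = (-5.8301, -0.0981, 5.0000)
after link 3: o_3 = (-8.4282, 1.4019, 9.0000)
after link 4: o_4 = (-12.7583, 3.9019, 10.0000)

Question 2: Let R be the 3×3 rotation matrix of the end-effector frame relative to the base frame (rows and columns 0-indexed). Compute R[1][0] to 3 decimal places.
End-effector x-axis (col 0 of R) = (-0.8660,0.5000,0.0000)
R[1][0] = 0.5000

0.500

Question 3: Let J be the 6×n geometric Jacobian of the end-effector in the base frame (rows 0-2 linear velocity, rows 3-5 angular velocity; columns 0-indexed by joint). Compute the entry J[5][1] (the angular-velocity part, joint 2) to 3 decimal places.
axis z_1 = (0.0000,0.0000,1.0000); lever o_n−o_1 = (-11.2583,6.5000,8.0000)
cross product → J_v[:, 1] = (-6.5000,-11.2583,0.0000)
J_ω[:, 1] = z_1
entry J[5][1] = 1.0000

1.000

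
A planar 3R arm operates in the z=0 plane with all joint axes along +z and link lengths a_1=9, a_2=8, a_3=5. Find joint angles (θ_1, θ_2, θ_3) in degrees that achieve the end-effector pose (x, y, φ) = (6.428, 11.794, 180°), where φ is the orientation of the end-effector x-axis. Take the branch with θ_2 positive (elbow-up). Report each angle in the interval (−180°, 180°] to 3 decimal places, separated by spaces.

31.802 30.008 118.190

wrist centre = target − a_3·(cos φ, sin φ) = (11.4280, 11.7940)
cos θ_2 = (269.6976−9²−8²)/(2·9·8) = 0.8660; θ_2 = 30.0080° (elbow-up)
β = atan2(11.7940,11.4280) = 45.9030°; ψ = atan2(4.0010,15.9276) = 14.1007°
θ_1 = β − ψ = 31.8022°
θ_3 = φ − θ_1 − θ_2 = 118.1898° (wrapped to (-180°,180°])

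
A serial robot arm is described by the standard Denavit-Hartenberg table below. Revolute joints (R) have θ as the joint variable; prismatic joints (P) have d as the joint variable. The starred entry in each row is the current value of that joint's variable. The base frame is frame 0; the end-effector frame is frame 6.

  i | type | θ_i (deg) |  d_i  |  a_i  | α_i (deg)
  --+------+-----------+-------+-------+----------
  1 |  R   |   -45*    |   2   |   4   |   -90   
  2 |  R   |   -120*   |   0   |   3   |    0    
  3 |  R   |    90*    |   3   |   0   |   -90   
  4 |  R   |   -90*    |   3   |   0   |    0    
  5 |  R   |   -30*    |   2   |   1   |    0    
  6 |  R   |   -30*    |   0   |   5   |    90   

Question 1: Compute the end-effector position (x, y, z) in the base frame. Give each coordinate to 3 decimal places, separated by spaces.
after link 1: o_1 = (2.8284, -2.8284, 2.0000)
after link 2: o_2 = (1.7678, -1.7678, 4.5981)
after link 3: o_3 = (3.8891, 0.3536, 4.5981)
after link 4: o_4 = (4.9497, -0.7071, 2.0000)
after link 5: o_5 = (5.9630, -0.4957, 0.0179)
after link 6: o_6 = (5.0792, 3.9238, -2.1471)

5.079 3.924 -2.147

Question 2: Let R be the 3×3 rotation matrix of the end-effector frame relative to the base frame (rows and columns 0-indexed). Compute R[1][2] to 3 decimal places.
End-effector z-axis (col 2 of R) = (-0.9186,-0.3062,-0.2500)
R[1][2] = -0.3062

-0.306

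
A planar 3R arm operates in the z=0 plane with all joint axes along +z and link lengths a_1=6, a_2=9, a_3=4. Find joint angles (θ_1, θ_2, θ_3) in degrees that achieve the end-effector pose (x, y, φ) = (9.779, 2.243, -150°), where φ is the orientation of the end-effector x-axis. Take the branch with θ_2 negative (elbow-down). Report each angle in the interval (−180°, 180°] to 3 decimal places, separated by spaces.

44.994 -44.989 -150.005

wrist centre = target − a_3·(cos φ, sin φ) = (13.2431, 4.2430)
cos θ_2 = (193.3828−6²−9²)/(2·6·9) = 0.7072; θ_2 = -44.9886° (elbow-down)
β = atan2(4.2430,13.2431) = 17.7651°; ψ = atan2(-6.3627,12.3652) = -27.2287°
θ_1 = β − ψ = 44.9938°
θ_3 = φ − θ_1 − θ_2 = -150.0052° (wrapped to (-180°,180°])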